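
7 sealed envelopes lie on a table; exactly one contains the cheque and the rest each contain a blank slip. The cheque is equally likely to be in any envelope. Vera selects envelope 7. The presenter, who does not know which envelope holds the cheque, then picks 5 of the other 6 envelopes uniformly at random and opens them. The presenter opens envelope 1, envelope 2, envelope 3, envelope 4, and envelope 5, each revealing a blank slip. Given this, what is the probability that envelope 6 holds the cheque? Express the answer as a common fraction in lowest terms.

Because the presenter chose which envelopes to open without knowing where the cheque is, the choice is independent of the prize location. Learning that none of the 5 opened envelopes holds the cheque simply rules out those 5 locations and leaves the remaining 2 envelopes still equally likely by symmetry.
So P(the cheque in envelope 6) = 1/2.

1/2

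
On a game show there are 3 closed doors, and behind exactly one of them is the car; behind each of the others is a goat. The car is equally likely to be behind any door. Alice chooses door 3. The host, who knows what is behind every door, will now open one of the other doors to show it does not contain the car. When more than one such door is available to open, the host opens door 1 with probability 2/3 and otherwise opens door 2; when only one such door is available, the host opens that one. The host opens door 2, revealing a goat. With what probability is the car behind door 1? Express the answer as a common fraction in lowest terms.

Consider each possible location of the car in turn.
If it is behind door 1 (prior 1/3): only door 2 is available, probability 1; weight (1/3)·1 = 1/3.
If it is behind door 2 (prior 1/3): the host opened door 2, so this case is ruled out; weight (1/3)·0 = 0.
If it is behind door 3 (prior 1/3): door 1 is available but not opened, probability 1/3; weight (1/3)·(1/3) = 1/9.
The weights sum to 4/9.
So P(the car behind door 1 | the host opened door 2) = (1/3) / (4/9) = 3/4.

3/4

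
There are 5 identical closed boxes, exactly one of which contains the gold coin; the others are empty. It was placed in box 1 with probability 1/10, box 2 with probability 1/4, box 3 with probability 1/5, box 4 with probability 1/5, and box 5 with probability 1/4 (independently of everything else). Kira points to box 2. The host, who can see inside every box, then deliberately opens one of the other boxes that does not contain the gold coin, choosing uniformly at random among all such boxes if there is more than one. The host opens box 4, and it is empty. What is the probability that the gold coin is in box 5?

20/59

Consider each possible location of the gold coin in turn.
If it is in box 1 (prior 1/10): the host has 3 equally likely choices, so probability 1/3; weight (1/10)·(1/3) = 1/30.
If it is in box 2 (prior 1/4): the host has 4 equally likely choices, so probability 1/4; weight (1/4)·(1/4) = 1/16.
If it is in box 3 (prior 1/5): the host has 3 equally likely choices, so probability 1/3; weight (1/5)·(1/3) = 1/15.
If it is in box 4 (prior 1/5): the host opened box 4, so this case is ruled out; weight (1/5)·0 = 0.
If it is in box 5 (prior 1/4): the host has 3 equally likely choices, so probability 1/3; weight (1/4)·(1/3) = 1/12.
The weights sum to 59/240.
So P(the gold coin in box 5 | the host opened box 4) = (1/12) / (59/240) = 20/59.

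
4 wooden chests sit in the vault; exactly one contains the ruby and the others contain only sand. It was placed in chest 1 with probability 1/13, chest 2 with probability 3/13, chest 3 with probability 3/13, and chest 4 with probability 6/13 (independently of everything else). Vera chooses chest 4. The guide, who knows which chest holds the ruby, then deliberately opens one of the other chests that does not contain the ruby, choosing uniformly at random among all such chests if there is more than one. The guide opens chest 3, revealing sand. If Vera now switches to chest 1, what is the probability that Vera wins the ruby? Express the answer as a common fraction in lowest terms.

Consider each possible location of the ruby in turn.
If it is in chest 1 (prior 1/13): the guide has 2 equally likely choices, so probability 1/2; weight (1/13)·(1/2) = 1/26.
If it is in chest 2 (prior 3/13): the guide has 2 equally likely choices, so probability 1/2; weight (3/13)·(1/2) = 3/26.
If it is in chest 3 (prior 3/13): the guide opened chest 3, so this case is ruled out; weight (3/13)·0 = 0.
If it is in chest 4 (prior 6/13): the guide has 3 equally likely choices, so probability 1/3; weight (6/13)·(1/3) = 2/13.
The weights sum to 4/13.
So P(the ruby in chest 1 | the guide opened chest 3) = (1/26) / (4/13) = 1/8.

1/8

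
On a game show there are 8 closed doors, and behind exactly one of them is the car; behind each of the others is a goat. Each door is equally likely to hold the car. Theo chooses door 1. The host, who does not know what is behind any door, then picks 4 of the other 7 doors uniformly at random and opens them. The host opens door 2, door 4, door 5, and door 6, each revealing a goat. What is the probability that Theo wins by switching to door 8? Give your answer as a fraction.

Consider each possible location of the car in turn.
If it is behind any of doors 1, 3, 7, and 8 (prior 1/8 each): the host picks exactly this set with probability 1/35 regardless, and none is the prize; weight (1/8)·(1/35) = 1/280 each.
If it is behind any of doors 2, 4, 5, and 6 (prior 1/8 each): that door was opened and seen not to hold the prize — ruled out; weight (1/8)·0 = 0 each.
The weights sum to 1/70.
So P(the car behind door 8 | the host opened door 2, door 4, door 5, and door 6) = (1/280) / (1/70) = 1/4.

1/4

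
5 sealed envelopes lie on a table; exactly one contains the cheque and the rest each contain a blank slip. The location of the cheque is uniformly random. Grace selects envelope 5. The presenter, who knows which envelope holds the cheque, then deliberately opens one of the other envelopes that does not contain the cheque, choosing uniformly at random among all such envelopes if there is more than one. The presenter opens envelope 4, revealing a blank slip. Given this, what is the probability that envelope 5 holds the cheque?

Consider each possible location of the cheque in turn.
If it is in any of envelopes 1, 2, and 3 (prior 1/5 each): the presenter has 3 equally likely choices, so probability 1/3; weight (1/5)·(1/3) = 1/15 each.
If it is in envelope 4 (prior 1/5): the presenter opened envelope 4, so this case is ruled out; weight (1/5)·0 = 0.
If it is in envelope 5 (prior 1/5): the presenter has 4 equally likely choices, so probability 1/4; weight (1/5)·(1/4) = 1/20.
The weights sum to 1/4.
So P(the cheque in envelope 5 | the presenter opened envelope 4) = (1/20) / (1/4) = 1/5.

1/5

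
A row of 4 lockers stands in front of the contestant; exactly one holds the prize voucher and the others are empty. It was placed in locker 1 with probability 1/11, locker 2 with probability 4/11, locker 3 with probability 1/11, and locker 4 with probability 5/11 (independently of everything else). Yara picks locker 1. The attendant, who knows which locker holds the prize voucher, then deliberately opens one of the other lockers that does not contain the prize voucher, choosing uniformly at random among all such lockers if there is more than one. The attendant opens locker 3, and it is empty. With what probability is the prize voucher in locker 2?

12/29

Consider each possible location of the prize voucher in turn.
If it is in locker 1 (prior 1/11): the attendant has 3 equally likely choices, so probability 1/3; weight (1/11)·(1/3) = 1/33.
If it is in locker 2 (prior 4/11): the attendant has 2 equally likely choices, so probability 1/2; weight (4/11)·(1/2) = 2/11.
If it is in locker 3 (prior 1/11): the attendant opened locker 3, so this case is ruled out; weight (1/11)·0 = 0.
If it is in locker 4 (prior 5/11): the attendant has 2 equally likely choices, so probability 1/2; weight (5/11)·(1/2) = 5/22.
The weights sum to 29/66.
So P(the prize voucher in locker 2 | the attendant opened locker 3) = (2/11) / (29/66) = 12/29.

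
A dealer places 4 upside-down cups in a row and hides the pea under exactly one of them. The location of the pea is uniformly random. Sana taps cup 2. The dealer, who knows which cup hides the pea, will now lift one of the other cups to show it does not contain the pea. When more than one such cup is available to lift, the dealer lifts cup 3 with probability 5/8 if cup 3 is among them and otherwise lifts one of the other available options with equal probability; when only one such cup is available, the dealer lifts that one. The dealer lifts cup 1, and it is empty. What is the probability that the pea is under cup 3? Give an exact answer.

Apply Bayes' rule, conditioning on where the pea actually is.
If it is under cup 1 (prior 1/4): the dealer opened cup 1, so this case is ruled out; weight (1/4)·0 = 0.
If it is under cup 2 (prior 1/4): cup 3 is available but not opened; cup 1 gets probability (1 − 5/8)/2 = 3/16; weight (1/4)·(3/16) = 3/64.
If it is under cup 3 (prior 1/4): cup 3 holds the prize so is unavailable; the dealer chooses uniformly among the 2 others, probability 1/2; weight (1/4)·(1/2) = 1/8.
If it is under cup 4 (prior 1/4): cup 3 is available but not opened, probability 3/8; weight (1/4)·(3/8) = 3/32.
The weights sum to 17/64.
So P(the pea under cup 3 | the dealer opened cup 1) = (1/8) / (17/64) = 8/17.

8/17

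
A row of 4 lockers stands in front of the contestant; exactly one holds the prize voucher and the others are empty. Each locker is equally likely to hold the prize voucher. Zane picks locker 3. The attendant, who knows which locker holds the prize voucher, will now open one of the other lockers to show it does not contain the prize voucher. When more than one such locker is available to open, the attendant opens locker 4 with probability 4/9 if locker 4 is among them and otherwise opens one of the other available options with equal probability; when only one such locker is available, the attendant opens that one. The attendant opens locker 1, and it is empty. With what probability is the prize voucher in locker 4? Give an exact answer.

3/8

Condition on the true location of the prize voucher.
If it is in locker 1 (prior 1/4): the attendant opened locker 1, so this case is ruled out; weight (1/4)·0 = 0.
If it is in locker 2 (prior 1/4): locker 4 is available but not opened, probability 5/9; weight (1/4)·(5/9) = 5/36.
If it is in locker 3 (prior 1/4): locker 4 is available but not opened; locker 1 gets probability (1 − 4/9)/2 = 5/18; weight (1/4)·(5/18) = 5/72.
If it is in locker 4 (prior 1/4): locker 4 holds the prize so is unavailable; the attendant chooses uniformly among the 2 others, probability 1/2; weight (1/4)·(1/2) = 1/8.
The weights sum to 1/3.
So P(the prize voucher in locker 4 | the attendant opened locker 1) = (1/8) / (1/3) = 3/8.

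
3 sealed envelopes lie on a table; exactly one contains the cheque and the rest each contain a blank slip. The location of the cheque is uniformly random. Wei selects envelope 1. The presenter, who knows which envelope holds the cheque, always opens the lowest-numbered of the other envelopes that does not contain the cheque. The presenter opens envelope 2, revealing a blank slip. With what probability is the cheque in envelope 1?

1/2

Apply Bayes' rule, conditioning on where the cheque actually is.
If it is in either of envelopes 1 and 3 (prior 1/3 each): envelope 2 is the lowest-numbered option available, probability 1; weight (1/3)·1 = 1/3 each.
If it is in envelope 2 (prior 1/3): the presenter opened envelope 2, so this case is ruled out; weight (1/3)·0 = 0.
The weights sum to 2/3.
So P(the cheque in envelope 1 | the presenter opened envelope 2) = (1/3) / (2/3) = 1/2.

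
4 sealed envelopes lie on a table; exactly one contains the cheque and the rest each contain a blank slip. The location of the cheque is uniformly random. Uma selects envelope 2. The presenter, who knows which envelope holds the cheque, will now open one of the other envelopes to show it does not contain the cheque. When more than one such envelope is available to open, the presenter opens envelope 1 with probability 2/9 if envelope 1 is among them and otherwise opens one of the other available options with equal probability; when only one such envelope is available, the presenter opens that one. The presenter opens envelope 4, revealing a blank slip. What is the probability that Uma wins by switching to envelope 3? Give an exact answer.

Apply Bayes' rule, conditioning on where the cheque actually is.
If it is in envelope 1 (prior 1/4): envelope 1 holds the prize so is unavailable; the presenter chooses uniformly among the 2 others, probability 1/2; weight (1/4)·(1/2) = 1/8.
If it is in envelope 2 (prior 1/4): envelope 1 is available but not opened; envelope 4 gets probability (1 − 2/9)/2 = 7/18; weight (1/4)·(7/18) = 7/72.
If it is in envelope 3 (prior 1/4): envelope 1 is available but not opened, probability 7/9; weight (1/4)·(7/9) = 7/36.
If it is in envelope 4 (prior 1/4): the presenter opened envelope 4, so this case is ruled out; weight (1/4)·0 = 0.
The weights sum to 5/12.
So P(the cheque in envelope 3 | the presenter opened envelope 4) = (7/36) / (5/12) = 7/15.

7/15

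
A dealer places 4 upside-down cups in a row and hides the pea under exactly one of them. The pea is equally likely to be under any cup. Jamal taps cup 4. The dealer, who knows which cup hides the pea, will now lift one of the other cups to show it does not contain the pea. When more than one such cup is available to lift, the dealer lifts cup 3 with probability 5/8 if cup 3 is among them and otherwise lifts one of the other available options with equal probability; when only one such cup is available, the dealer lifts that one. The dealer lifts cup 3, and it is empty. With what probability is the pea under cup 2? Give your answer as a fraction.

Apply Bayes' rule, conditioning on where the pea actually is.
If it is under any of cups 1, 2, and 4 (prior 1/4 each): cup 3 is available, opened with probability 5/8; weight (1/4)·(5/8) = 5/32 each.
If it is under cup 3 (prior 1/4): the dealer opened cup 3, so this case is ruled out; weight (1/4)·0 = 0.
The weights sum to 15/32.
So P(the pea under cup 2 | the dealer opened cup 3) = (5/32) / (15/32) = 1/3.

1/3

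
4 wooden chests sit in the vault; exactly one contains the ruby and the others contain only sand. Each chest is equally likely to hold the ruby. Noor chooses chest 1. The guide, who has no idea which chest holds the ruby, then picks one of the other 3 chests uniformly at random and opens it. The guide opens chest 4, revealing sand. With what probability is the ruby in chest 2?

1/3

Because the guide chose which chest to open without knowing where the ruby is, the choice is independent of the prize location. Learning that chest 4 does not hold the ruby simply rules out that one location and leaves the remaining 3 chests still equally likely by symmetry.
So P(the ruby in chest 2) = 1/3.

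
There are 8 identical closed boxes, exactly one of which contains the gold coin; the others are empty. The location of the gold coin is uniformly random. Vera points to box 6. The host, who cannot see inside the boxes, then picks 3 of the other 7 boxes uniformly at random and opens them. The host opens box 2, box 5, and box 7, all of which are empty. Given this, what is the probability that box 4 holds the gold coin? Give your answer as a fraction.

1/5

Apply Bayes' rule, conditioning on where the gold coin actually is.
If it is in any of boxes 1, 3, 4, 6, and 8 (prior 1/8 each): the host picks exactly this set with probability 1/35 regardless, and none is the prize; weight (1/8)·(1/35) = 1/280 each.
If it is in any of boxes 2, 5, and 7 (prior 1/8 each): that box was opened and seen not to hold the prize — ruled out; weight (1/8)·0 = 0 each.
The weights sum to 1/56.
So P(the gold coin in box 4 | the host opened box 2, box 5, and box 7) = (1/280) / (1/56) = 1/5.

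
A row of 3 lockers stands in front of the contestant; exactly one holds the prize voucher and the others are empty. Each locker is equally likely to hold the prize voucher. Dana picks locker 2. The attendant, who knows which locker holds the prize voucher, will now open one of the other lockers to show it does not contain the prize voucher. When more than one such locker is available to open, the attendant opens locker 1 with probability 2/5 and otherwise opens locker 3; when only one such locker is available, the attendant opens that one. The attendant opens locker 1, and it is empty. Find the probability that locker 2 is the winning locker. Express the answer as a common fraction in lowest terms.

2/7

Condition on the true location of the prize voucher.
If it is in locker 1 (prior 1/3): the attendant opened locker 1, so this case is ruled out; weight (1/3)·0 = 0.
If it is in locker 2 (prior 1/3): locker 1 is available, opened with probability 2/5; weight (1/3)·(2/5) = 2/15.
If it is in locker 3 (prior 1/3): only locker 1 is available, probability 1; weight (1/3)·1 = 1/3.
The weights sum to 7/15.
So P(the prize voucher in locker 2 | the attendant opened locker 1) = (2/15) / (7/15) = 2/7.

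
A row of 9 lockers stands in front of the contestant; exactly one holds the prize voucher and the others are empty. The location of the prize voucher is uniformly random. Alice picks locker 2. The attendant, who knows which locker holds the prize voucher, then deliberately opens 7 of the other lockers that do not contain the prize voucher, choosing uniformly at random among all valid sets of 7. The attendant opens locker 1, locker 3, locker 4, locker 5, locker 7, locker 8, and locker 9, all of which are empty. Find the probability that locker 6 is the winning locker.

8/9

Apply Bayes' rule, conditioning on where the prize voucher actually is.
If it is in any of lockers 1, 3, 4, 5, 7, 8, and 9 (prior 1/9 each): that locker was opened and seen not to hold the prize — ruled out; weight (1/9)·0 = 0 each.
If it is in locker 2 (prior 1/9): the attendant has 8 equally likely choices, so probability 1/8; weight (1/9)·(1/8) = 1/72.
If it is in locker 6 (prior 1/9): the attendant has no choice, probability 1; weight (1/9)·1 = 1/9.
The weights sum to 1/8.
So P(the prize voucher in locker 6 | the attendant opened locker 1, locker 3, locker 4, locker 5, locker 7, locker 8, and locker 9) = (1/9) / (1/8) = 8/9.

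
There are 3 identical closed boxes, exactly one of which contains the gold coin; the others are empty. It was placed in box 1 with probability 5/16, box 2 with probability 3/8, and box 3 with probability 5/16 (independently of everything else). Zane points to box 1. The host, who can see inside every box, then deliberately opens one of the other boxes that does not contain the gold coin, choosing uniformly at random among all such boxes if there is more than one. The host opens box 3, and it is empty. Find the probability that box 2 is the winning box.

Apply Bayes' rule, conditioning on where the gold coin actually is.
If it is in box 1 (prior 5/16): the host has 2 equally likely choices, so probability 1/2; weight (5/16)·(1/2) = 5/32.
If it is in box 2 (prior 3/8): the host has no choice, probability 1; weight (3/8)·1 = 3/8.
If it is in box 3 (prior 5/16): the host opened box 3, so this case is ruled out; weight (5/16)·0 = 0.
The weights sum to 17/32.
So P(the gold coin in box 2 | the host opened box 3) = (3/8) / (17/32) = 12/17.

12/17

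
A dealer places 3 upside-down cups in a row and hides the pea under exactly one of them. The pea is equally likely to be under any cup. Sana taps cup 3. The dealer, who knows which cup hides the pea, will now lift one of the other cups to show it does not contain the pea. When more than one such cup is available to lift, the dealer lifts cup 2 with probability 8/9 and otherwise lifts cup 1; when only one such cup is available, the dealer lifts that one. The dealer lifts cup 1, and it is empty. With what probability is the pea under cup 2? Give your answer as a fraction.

Apply Bayes' rule, conditioning on where the pea actually is.
If it is under cup 1 (prior 1/3): the dealer opened cup 1, so this case is ruled out; weight (1/3)·0 = 0.
If it is under cup 2 (prior 1/3): only cup 1 is available, probability 1; weight (1/3)·1 = 1/3.
If it is under cup 3 (prior 1/3): cup 2 is available but not opened, probability 1/9; weight (1/3)·(1/9) = 1/27.
The weights sum to 10/27.
So P(the pea under cup 2 | the dealer opened cup 1) = (1/3) / (10/27) = 9/10.

9/10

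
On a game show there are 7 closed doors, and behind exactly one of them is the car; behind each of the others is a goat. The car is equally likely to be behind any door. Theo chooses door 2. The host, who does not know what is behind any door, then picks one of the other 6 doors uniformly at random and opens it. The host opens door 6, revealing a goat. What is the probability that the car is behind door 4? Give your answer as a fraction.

1/6

Because the host chose which door to open without knowing where the car is, the choice is independent of the prize location. Learning that door 6 does not hold the car simply rules out that one location and leaves the remaining 6 doors still equally likely by symmetry.
So P(the car behind door 4) = 1/6.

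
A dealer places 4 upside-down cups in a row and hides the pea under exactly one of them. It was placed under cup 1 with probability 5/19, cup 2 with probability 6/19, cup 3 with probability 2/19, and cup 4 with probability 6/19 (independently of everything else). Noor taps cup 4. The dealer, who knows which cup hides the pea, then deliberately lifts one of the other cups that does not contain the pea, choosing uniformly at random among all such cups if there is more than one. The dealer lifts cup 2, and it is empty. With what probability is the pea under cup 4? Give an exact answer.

4/11

Consider each possible location of the pea in turn.
If it is under cup 1 (prior 5/19): the dealer has 2 equally likely choices, so probability 1/2; weight (5/19)·(1/2) = 5/38.
If it is under cup 2 (prior 6/19): the dealer opened cup 2, so this case is ruled out; weight (6/19)·0 = 0.
If it is under cup 3 (prior 2/19): the dealer has 2 equally likely choices, so probability 1/2; weight (2/19)·(1/2) = 1/19.
If it is under cup 4 (prior 6/19): the dealer has 3 equally likely choices, so probability 1/3; weight (6/19)·(1/3) = 2/19.
The weights sum to 11/38.
So P(the pea under cup 4 | the dealer opened cup 2) = (2/19) / (11/38) = 4/11.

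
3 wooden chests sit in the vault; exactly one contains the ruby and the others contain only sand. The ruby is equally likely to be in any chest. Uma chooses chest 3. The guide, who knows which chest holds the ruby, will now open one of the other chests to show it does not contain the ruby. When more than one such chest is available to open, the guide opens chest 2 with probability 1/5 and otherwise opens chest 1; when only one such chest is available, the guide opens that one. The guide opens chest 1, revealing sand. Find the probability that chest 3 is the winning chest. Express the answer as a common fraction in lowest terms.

Apply Bayes' rule, conditioning on where the ruby actually is.
If it is in chest 1 (prior 1/3): the guide opened chest 1, so this case is ruled out; weight (1/3)·0 = 0.
If it is in chest 2 (prior 1/3): only chest 1 is available, probability 1; weight (1/3)·1 = 1/3.
If it is in chest 3 (prior 1/3): chest 2 is available but not opened, probability 4/5; weight (1/3)·(4/5) = 4/15.
The weights sum to 3/5.
So P(the ruby in chest 3 | the guide opened chest 1) = (4/15) / (3/5) = 4/9.

4/9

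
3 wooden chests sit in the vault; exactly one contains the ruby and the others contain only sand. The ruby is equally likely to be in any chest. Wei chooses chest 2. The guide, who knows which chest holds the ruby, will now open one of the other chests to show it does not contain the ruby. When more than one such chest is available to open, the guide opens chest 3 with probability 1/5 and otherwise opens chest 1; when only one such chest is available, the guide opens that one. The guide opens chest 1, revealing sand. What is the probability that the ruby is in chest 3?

5/9

Consider each possible location of the ruby in turn.
If it is in chest 1 (prior 1/3): the guide opened chest 1, so this case is ruled out; weight (1/3)·0 = 0.
If it is in chest 2 (prior 1/3): chest 3 is available but not opened, probability 4/5; weight (1/3)·(4/5) = 4/15.
If it is in chest 3 (prior 1/3): only chest 1 is available, probability 1; weight (1/3)·1 = 1/3.
The weights sum to 3/5.
So P(the ruby in chest 3 | the guide opened chest 1) = (1/3) / (3/5) = 5/9.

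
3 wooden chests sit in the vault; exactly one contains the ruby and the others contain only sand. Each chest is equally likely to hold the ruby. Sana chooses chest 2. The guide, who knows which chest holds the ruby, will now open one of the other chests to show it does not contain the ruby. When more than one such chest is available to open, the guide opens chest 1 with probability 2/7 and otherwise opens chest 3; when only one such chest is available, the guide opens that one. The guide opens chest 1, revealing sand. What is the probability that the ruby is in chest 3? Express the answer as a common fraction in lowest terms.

Condition on the true location of the ruby.
If it is in chest 1 (prior 1/3): the guide opened chest 1, so this case is ruled out; weight (1/3)·0 = 0.
If it is in chest 2 (prior 1/3): chest 1 is available, opened with probability 2/7; weight (1/3)·(2/7) = 2/21.
If it is in chest 3 (prior 1/3): only chest 1 is available, probability 1; weight (1/3)·1 = 1/3.
The weights sum to 3/7.
So P(the ruby in chest 3 | the guide opened chest 1) = (1/3) / (3/7) = 7/9.

7/9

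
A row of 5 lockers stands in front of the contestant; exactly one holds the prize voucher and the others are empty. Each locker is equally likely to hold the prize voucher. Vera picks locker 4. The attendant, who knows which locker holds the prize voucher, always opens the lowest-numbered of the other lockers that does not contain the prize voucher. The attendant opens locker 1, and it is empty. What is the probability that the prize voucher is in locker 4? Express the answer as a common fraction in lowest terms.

Consider each possible location of the prize voucher in turn.
If it is in locker 1 (prior 1/5): the attendant opened locker 1, so this case is ruled out; weight (1/5)·0 = 0.
If it is in any of lockers 2, 3, 4, and 5 (prior 1/5 each): locker 1 is the lowest-numbered option available, probability 1; weight (1/5)·1 = 1/5 each.
The weights sum to 4/5.
So P(the prize voucher in locker 4 | the attendant opened locker 1) = (1/5) / (4/5) = 1/4.

1/4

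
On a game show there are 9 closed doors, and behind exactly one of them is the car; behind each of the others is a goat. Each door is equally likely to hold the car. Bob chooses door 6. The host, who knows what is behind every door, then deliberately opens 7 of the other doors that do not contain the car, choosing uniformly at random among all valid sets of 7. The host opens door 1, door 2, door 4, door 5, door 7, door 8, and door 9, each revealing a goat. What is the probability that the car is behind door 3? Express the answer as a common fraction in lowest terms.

8/9

Consider each possible location of the car in turn.
If it is behind any of doors 1, 2, 4, 5, 7, 8, and 9 (prior 1/9 each): that door was opened and seen not to hold the prize — ruled out; weight (1/9)·0 = 0 each.
If it is behind door 3 (prior 1/9): the host has no choice, probability 1; weight (1/9)·1 = 1/9.
If it is behind door 6 (prior 1/9): the host has 8 equally likely choices, so probability 1/8; weight (1/9)·(1/8) = 1/72.
The weights sum to 1/8.
So P(the car behind door 3 | the host opened door 1, door 2, door 4, door 5, door 7, door 8, and door 9) = (1/9) / (1/8) = 8/9.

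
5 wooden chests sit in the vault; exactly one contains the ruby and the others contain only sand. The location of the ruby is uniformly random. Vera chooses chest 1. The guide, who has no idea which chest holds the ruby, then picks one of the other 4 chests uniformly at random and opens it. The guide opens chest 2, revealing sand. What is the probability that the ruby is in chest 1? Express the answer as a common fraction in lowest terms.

Consider each possible location of the ruby in turn.
If it is in any of chests 1, 3, 4, and 5 (prior 1/5 each): the guide picks chest 2 with probability 1/4 regardless, and it is not the prize; weight (1/5)·(1/4) = 1/20 each.
If it is in chest 2 (prior 1/5): the guide opened chest 2, so this case is ruled out; weight (1/5)·0 = 0.
The weights sum to 1/5.
So P(the ruby in chest 1 | the guide opened chest 2) = (1/20) / (1/5) = 1/4.

1/4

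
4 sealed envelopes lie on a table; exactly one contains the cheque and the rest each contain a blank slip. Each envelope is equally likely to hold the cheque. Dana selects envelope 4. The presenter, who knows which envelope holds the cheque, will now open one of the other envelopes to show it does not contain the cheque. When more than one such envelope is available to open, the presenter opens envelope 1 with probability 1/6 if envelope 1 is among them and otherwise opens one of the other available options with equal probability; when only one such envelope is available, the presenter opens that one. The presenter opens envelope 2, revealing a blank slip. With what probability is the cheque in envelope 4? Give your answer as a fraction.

5/21

Apply Bayes' rule, conditioning on where the cheque actually is.
If it is in envelope 1 (prior 1/4): envelope 1 holds the prize so is unavailable; the presenter chooses uniformly among the 2 others, probability 1/2; weight (1/4)·(1/2) = 1/8.
If it is in envelope 2 (prior 1/4): the presenter opened envelope 2, so this case is ruled out; weight (1/4)·0 = 0.
If it is in envelope 3 (prior 1/4): envelope 1 is available but not opened, probability 5/6; weight (1/4)·(5/6) = 5/24.
If it is in envelope 4 (prior 1/4): envelope 1 is available but not opened; envelope 2 gets probability (1 − 1/6)/2 = 5/12; weight (1/4)·(5/12) = 5/48.
The weights sum to 7/16.
So P(the cheque in envelope 4 | the presenter opened envelope 2) = (5/48) / (7/16) = 5/21.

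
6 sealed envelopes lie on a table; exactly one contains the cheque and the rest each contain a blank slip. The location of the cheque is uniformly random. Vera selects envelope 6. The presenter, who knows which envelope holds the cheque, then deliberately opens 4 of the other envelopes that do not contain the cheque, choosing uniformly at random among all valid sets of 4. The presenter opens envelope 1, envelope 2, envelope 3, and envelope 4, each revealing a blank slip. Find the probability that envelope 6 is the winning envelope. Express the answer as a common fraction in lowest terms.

1/6

Apply Bayes' rule, conditioning on where the cheque actually is.
If it is in any of envelopes 1, 2, 3, and 4 (prior 1/6 each): that envelope was opened and seen not to hold the prize — ruled out; weight (1/6)·0 = 0 each.
If it is in envelope 5 (prior 1/6): the presenter has no choice, probability 1; weight (1/6)·1 = 1/6.
If it is in envelope 6 (prior 1/6): the presenter has 5 equally likely choices, so probability 1/5; weight (1/6)·(1/5) = 1/30.
The weights sum to 1/5.
So P(the cheque in envelope 6 | the presenter opened envelope 1, envelope 2, envelope 3, and envelope 4) = (1/30) / (1/5) = 1/6.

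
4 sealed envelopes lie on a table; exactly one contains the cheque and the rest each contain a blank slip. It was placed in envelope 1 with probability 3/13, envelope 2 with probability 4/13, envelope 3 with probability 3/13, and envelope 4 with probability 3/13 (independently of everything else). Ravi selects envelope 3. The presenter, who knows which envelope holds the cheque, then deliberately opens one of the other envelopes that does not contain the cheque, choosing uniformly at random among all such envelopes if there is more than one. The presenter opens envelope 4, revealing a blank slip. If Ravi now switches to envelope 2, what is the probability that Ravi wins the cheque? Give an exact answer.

4/9

Condition on the true location of the cheque.
If it is in envelope 1 (prior 3/13): the presenter has 2 equally likely choices, so probability 1/2; weight (3/13)·(1/2) = 3/26.
If it is in envelope 2 (prior 4/13): the presenter has 2 equally likely choices, so probability 1/2; weight (4/13)·(1/2) = 2/13.
If it is in envelope 3 (prior 3/13): the presenter has 3 equally likely choices, so probability 1/3; weight (3/13)·(1/3) = 1/13.
If it is in envelope 4 (prior 3/13): the presenter opened envelope 4, so this case is ruled out; weight (3/13)·0 = 0.
The weights sum to 9/26.
So P(the cheque in envelope 2 | the presenter opened envelope 4) = (2/13) / (9/26) = 4/9.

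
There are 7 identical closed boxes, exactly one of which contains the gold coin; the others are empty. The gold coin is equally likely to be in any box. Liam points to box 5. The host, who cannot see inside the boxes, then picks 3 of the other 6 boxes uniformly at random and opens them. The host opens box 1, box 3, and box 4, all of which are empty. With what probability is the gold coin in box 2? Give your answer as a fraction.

1/4

Apply Bayes' rule, conditioning on where the gold coin actually is.
If it is in any of boxes 1, 3, and 4 (prior 1/7 each): that box was opened and seen not to hold the prize — ruled out; weight (1/7)·0 = 0 each.
If it is in any of boxes 2, 5, 6, and 7 (prior 1/7 each): the host picks exactly this set with probability 1/20 regardless, and none is the prize; weight (1/7)·(1/20) = 1/140 each.
The weights sum to 1/35.
So P(the gold coin in box 2 | the host opened box 1, box 3, and box 4) = (1/140) / (1/35) = 1/4.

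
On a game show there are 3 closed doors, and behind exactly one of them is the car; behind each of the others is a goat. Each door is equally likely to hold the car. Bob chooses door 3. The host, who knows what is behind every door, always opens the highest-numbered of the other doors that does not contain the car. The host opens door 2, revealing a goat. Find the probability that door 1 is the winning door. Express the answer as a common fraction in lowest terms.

1/2

Condition on the true location of the car.
If it is behind either of doors 1 and 3 (prior 1/3 each): door 2 is the highest-numbered option available, probability 1; weight (1/3)·1 = 1/3 each.
If it is behind door 2 (prior 1/3): the host opened door 2, so this case is ruled out; weight (1/3)·0 = 0.
The weights sum to 2/3.
So P(the car behind door 1 | the host opened door 2) = (1/3) / (2/3) = 1/2.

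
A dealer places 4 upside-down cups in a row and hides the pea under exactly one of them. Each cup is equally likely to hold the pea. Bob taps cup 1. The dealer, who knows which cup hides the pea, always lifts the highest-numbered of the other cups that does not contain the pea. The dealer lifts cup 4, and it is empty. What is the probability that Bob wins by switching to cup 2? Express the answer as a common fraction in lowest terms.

1/3

Apply Bayes' rule, conditioning on where the pea actually is.
If it is under any of cups 1, 2, and 3 (prior 1/4 each): cup 4 is the highest-numbered option available, probability 1; weight (1/4)·1 = 1/4 each.
If it is under cup 4 (prior 1/4): the dealer opened cup 4, so this case is ruled out; weight (1/4)·0 = 0.
The weights sum to 3/4.
So P(the pea under cup 2 | the dealer opened cup 4) = (1/4) / (3/4) = 1/3.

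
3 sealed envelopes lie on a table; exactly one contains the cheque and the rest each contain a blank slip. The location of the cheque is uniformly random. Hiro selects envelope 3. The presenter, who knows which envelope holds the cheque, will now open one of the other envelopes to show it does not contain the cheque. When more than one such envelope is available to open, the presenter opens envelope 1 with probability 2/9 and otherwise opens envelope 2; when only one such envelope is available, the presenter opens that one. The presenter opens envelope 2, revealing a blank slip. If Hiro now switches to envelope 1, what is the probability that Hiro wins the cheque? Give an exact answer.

9/16

Condition on the true location of the cheque.
If it is in envelope 1 (prior 1/3): only envelope 2 is available, probability 1; weight (1/3)·1 = 1/3.
If it is in envelope 2 (prior 1/3): the presenter opened envelope 2, so this case is ruled out; weight (1/3)·0 = 0.
If it is in envelope 3 (prior 1/3): envelope 1 is available but not opened, probability 7/9; weight (1/3)·(7/9) = 7/27.
The weights sum to 16/27.
So P(the cheque in envelope 1 | the presenter opened envelope 2) = (1/3) / (16/27) = 9/16.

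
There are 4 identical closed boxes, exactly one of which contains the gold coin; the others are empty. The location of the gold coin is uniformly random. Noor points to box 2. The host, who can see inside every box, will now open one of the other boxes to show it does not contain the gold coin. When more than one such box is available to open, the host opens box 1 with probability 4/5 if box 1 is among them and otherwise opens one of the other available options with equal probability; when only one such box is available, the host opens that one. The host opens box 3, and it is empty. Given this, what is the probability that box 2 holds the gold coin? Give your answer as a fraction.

1/8

Consider each possible location of the gold coin in turn.
If it is in box 1 (prior 1/4): box 1 holds the prize so is unavailable; the host chooses uniformly among the 2 others, probability 1/2; weight (1/4)·(1/2) = 1/8.
If it is in box 2 (prior 1/4): box 1 is available but not opened; box 3 gets probability (1 − 4/5)/2 = 1/10; weight (1/4)·(1/10) = 1/40.
If it is in box 3 (prior 1/4): the host opened box 3, so this case is ruled out; weight (1/4)·0 = 0.
If it is in box 4 (prior 1/4): box 1 is available but not opened, probability 1/5; weight (1/4)·(1/5) = 1/20.
The weights sum to 1/5.
So P(the gold coin in box 2 | the host opened box 3) = (1/40) / (1/5) = 1/8.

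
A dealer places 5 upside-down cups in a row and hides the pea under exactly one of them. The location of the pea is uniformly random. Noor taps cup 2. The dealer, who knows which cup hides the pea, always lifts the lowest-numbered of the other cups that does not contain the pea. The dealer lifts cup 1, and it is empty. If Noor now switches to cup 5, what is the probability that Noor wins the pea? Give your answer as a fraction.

1/4

Consider each possible location of the pea in turn.
If it is under cup 1 (prior 1/5): the dealer opened cup 1, so this case is ruled out; weight (1/5)·0 = 0.
If it is under any of cups 2, 3, 4, and 5 (prior 1/5 each): cup 1 is the lowest-numbered option available, probability 1; weight (1/5)·1 = 1/5 each.
The weights sum to 4/5.
So P(the pea under cup 5 | the dealer opened cup 1) = (1/5) / (4/5) = 1/4.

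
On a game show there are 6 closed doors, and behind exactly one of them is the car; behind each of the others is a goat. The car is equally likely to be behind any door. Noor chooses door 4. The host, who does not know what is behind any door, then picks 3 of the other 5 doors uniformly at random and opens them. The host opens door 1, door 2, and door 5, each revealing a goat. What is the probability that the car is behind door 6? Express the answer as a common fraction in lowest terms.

Condition on the true location of the car.
If it is behind any of doors 1, 2, and 5 (prior 1/6 each): that door was opened and seen not to hold the prize — ruled out; weight (1/6)·0 = 0 each.
If it is behind any of doors 3, 4, and 6 (prior 1/6 each): the host picks exactly this set with probability 1/10 regardless, and none is the prize; weight (1/6)·(1/10) = 1/60 each.
The weights sum to 1/20.
So P(the car behind door 6 | the host opened door 1, door 2, and door 5) = (1/60) / (1/20) = 1/3.

1/3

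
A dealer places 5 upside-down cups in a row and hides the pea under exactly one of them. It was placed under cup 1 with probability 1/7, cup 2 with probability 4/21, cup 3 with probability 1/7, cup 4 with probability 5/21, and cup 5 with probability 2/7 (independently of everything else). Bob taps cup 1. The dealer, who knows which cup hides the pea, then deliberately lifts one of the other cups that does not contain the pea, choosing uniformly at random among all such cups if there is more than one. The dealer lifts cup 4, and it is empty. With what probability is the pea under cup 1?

Apply Bayes' rule, conditioning on where the pea actually is.
If it is under cup 1 (prior 1/7): the dealer has 4 equally likely choices, so probability 1/4; weight (1/7)·(1/4) = 1/28.
If it is under cup 2 (prior 4/21): the dealer has 3 equally likely choices, so probability 1/3; weight (4/21)·(1/3) = 4/63.
If it is under cup 3 (prior 1/7): the dealer has 3 equally likely choices, so probability 1/3; weight (1/7)·(1/3) = 1/21.
If it is under cup 4 (prior 5/21): the dealer opened cup 4, so this case is ruled out; weight (5/21)·0 = 0.
If it is under cup 5 (prior 2/7): the dealer has 3 equally likely choices, so probability 1/3; weight (2/7)·(1/3) = 2/21.
The weights sum to 61/252.
So P(the pea under cup 1 | the dealer opened cup 4) = (1/28) / (61/252) = 9/61.

9/61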